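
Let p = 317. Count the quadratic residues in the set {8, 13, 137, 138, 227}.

2

(8/317) = -1 → non-residue.
(13/317) = -1 → non-residue.
(137/317) = -1 → non-residue.
(138/317) = +1 → QR.
(227/317) = +1 → QR.
Total quadratic residues among the 5: 2.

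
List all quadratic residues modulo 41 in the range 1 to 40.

Square k = 1,…,20 (k and 41−k give the same square):
1²=1, 2²=4, 3²=9, 4²=16, 5²=25, 6²=36, 7²≡8, 8²≡23, 9²≡40, 10²≡18, 11²≡39, 12²≡21, 13²≡5, 14²≡32, 15²≡20, 16²≡10, 17²≡2, 18²≡37, 19²≡33, 20²≡31 (mod 41).
So the quadratic residues mod 41 are {1, 2, 4, 5, 8, 9, 10, 16, 18, 20, 21, 23, 25, 31, 32, 33, 36, 37, 39, 40}.

1, 2, 4, 5, 8, 9, 10, 16, 18, 20, 21, 23, 25, 31, 32, 33, 36, 37, 39, 40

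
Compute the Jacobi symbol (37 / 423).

1

Reciprocity: 37 ≡ 1 and 423 ≡ 3 (mod 4), so (37/423) = +(423/37).
Reduce top mod 37: now compute (16/37).
Pull out 2^4: since 37 ≡ 5 (mod 8), (2/37) = -1, so (2/37)^4 = +1.
Reached (1/37) = 1. Collecting the sign flips along the way, the symbol is +1.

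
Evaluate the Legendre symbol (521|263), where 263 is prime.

1

First reduce: 521 ≡ 258 (mod 263).
Pull out 2: since 263 ≡ 7 (mod 8), (2/263) = +1.
Reciprocity: 129 ≡ 1 and 263 ≡ 3 (mod 4), so (129/263) = +(263/129).
Reduce top mod 129: now compute (5/129).
Reciprocity: 5 ≡ 1 and 129 ≡ 1 (mod 4), so (5/129) = +(129/5).
Reduce top mod 5: now compute (4/5).
Pull out 2^2: since 5 ≡ 5 (mod 8), (2/5) = -1, so (2/5)^2 = +1.
Reached (1/5) = 1. Collecting the sign flips along the way, the symbol is +1.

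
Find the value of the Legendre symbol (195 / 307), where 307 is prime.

Reciprocity: 195 ≡ 3 and 307 ≡ 3 (mod 4), so (195/307) = −(307/195).
Reduce top mod 195: now compute (112/195).
Pull out 2^4: since 195 ≡ 3 (mod 8), (2/195) = -1, so (2/195)^4 = +1.
Reciprocity: 7 ≡ 3 and 195 ≡ 3 (mod 4), so (7/195) = −(195/7).
Reduce top mod 7: now compute (6/7).
Pull out 2: since 7 ≡ 7 (mod 8), (2/7) = +1.
Reciprocity: 3 ≡ 3 and 7 ≡ 3 (mod 4), so (3/7) = −(7/3).
Reduce top mod 3: now compute (1/3).
Reached (1/3) = 1. Collecting the sign flips along the way, the symbol is -1.

-1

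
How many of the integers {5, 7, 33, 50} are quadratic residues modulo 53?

(5/53) = -1 → non-residue.
(7/53) = +1 → QR.
(33/53) = -1 → non-residue.
(50/53) = -1 → non-residue.
Total quadratic residues among the 4: 1.

1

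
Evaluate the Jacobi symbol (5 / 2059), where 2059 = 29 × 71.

Reciprocity: 5 ≡ 1 and 2059 ≡ 3 (mod 4), so (5/2059) = +(2059/5).
Reduce top mod 5: now compute (4/5).
Pull out 2^2: since 5 ≡ 5 (mod 8), (2/5) = -1, so (2/5)^2 = +1.
Reached (1/5) = 1. Collecting the sign flips along the way, the symbol is +1.

1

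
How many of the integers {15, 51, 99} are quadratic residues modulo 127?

2

(15/127) = +1 → QR.
(51/127) = -1 → non-residue.
(99/127) = +1 → QR.
Total quadratic residues among the 3: 2.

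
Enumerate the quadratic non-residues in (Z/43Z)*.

Square k = 1,…,21 (k and 43−k give the same square):
1²=1, 2²=4, 3²=9, 4²=16, 5²=25, 6²=36, 7²≡6, 8²≡21, 9²≡38, 10²≡14, 11²≡35, 12²≡15, 13²≡40, 14²≡24, 15²≡10, 16²≡41, 17²≡31, 18²≡23, 19²≡17, 20²≡13, 21²≡11 (mod 43).
The residues are {1, 4, 6, 9, 10, 11, 13, 14, 15, 16, 17, 21, 23, 24, 25, 31, 35, 36, 38, 40, 41}; the non-residues are the remaining 21 nonzero classes.

2, 3, 5, 7, 8, 12, 18, 19, 20, 22, 26, 27, 28, 29, 30, 32, 33, 34, 37, 39, 42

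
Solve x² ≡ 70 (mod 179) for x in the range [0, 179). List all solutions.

Since 179 ≡ 3 (mod 4), a square root of 70 is 70^((179+1)/4) = 70^45 mod 179.
Repeated squaring: 70^2≡67, 70^4≡14, 70^8≡17, 70^16≡110, 70^32≡107 (mod 179).
70^45 = 70^(32+8+4+1) ≡ 138 (mod 179).
Check: 138² = 19044 ≡ 70 (mod 179). The two roots are 41 and 138.

41, 138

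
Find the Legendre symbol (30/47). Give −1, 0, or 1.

Pull out 2: since 47 ≡ 7 (mod 8), (2/47) = +1.
Reciprocity: 15 ≡ 3 and 47 ≡ 3 (mod 4), so (15/47) = −(47/15).
Reduce top mod 15: now compute (2/15).
Pull out 2: since 15 ≡ 7 (mod 8), (2/15) = +1.
Reached (1/15) = 1. Collecting the sign flips along the way, the symbol is -1.

-1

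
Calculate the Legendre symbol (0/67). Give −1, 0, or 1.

Top reduces to 0: gcd > 1, so the symbol is 0.

0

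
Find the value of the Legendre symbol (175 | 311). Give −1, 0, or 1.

Reciprocity: 175 ≡ 3 and 311 ≡ 3 (mod 4), so (175/311) = −(311/175).
Reduce top mod 175: now compute (136/175).
Pull out 2^3: since 175 ≡ 7 (mod 8), (2/175) = +1, so (2/175)^3 = +1.
Reciprocity: 17 ≡ 1 and 175 ≡ 3 (mod 4), so (17/175) = +(175/17).
Reduce top mod 17: now compute (5/17).
Reciprocity: 5 ≡ 1 and 17 ≡ 1 (mod 4), so (5/17) = +(17/5).
Reduce top mod 5: now compute (2/5).
Pull out 2: since 5 ≡ 5 (mod 8), (2/5) = -1.
Reached (1/5) = 1. Collecting the sign flips along the way, the symbol is +1.

1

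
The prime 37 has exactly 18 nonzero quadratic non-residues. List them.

Square k = 1,…,18 (k and 37−k give the same square):
1²=1, 2²=4, 3²=9, 4²=16, 5²=25, 6²=36, 7²≡12, 8²≡27, 9²≡7, 10²≡26, 11²≡10, 12²≡33, 13²≡21, 14²≡11, 15²≡3, 16²≡34, 17²≡30, 18²≡28 (mod 37).
The residues are {1, 3, 4, 7, 9, 10, 11, 12, 16, 21, 25, 26, 27, 28, 30, 33, 34, 36}; the non-residues are the remaining 18 nonzero classes.

2 5 6 8 13 14 15 17 18 19 20 22 23 24 29 31 32 35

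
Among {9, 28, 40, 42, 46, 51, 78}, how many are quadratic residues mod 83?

(9/83) = +1 → QR.
(28/83) = +1 → QR.
(40/83) = +1 → QR.
(42/83) = -1 → non-residue.
(46/83) = -1 → non-residue.
(51/83) = +1 → QR.
(78/83) = +1 → QR.
Total quadratic residues among the 7: 5.

5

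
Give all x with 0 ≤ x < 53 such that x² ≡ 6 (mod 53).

53 ≡ 1 (mod 4), so we find a root by search.
Trying successive values, 18² = 324 ≡ 6 (mod 53). The other root is 53 − 18 = 35.

18, 35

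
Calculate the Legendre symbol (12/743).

1

Pull out 2^2: since 743 ≡ 7 (mod 8), (2/743) = +1, so (2/743)^2 = +1.
Reciprocity: 3 ≡ 3 and 743 ≡ 3 (mod 4), so (3/743) = −(743/3).
Reduce top mod 3: now compute (2/3).
Pull out 2: since 3 ≡ 3 (mod 8), (2/3) = -1.
Reached (1/3) = 1. Collecting the sign flips along the way, the symbol is +1.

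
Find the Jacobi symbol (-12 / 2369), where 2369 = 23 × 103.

First reduce: -12 ≡ 2357 (mod 2369).
Reciprocity: 2357 ≡ 1 and 2369 ≡ 1 (mod 4), so (2357/2369) = +(2369/2357).
Reduce top mod 2357: now compute (12/2357).
Pull out 2^2: since 2357 ≡ 5 (mod 8), (2/2357) = -1, so (2/2357)^2 = +1.
Reciprocity: 3 ≡ 3 and 2357 ≡ 1 (mod 4), so (3/2357) = +(2357/3).
Reduce top mod 3: now compute (2/3).
Pull out 2: since 3 ≡ 3 (mod 8), (2/3) = -1.
Reached (1/3) = 1. Collecting the sign flips along the way, the symbol is -1.

-1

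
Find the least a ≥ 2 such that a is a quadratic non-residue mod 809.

3

(2/809) = +1, so 2 is a residue.
(3/809) = −1, so 3 is the smallest positive non-residue mod 809.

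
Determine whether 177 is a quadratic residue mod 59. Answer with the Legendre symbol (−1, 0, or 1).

First reduce: 177 ≡ 0 (mod 59).
Top reduces to 0: gcd > 1, so the symbol is 0.

0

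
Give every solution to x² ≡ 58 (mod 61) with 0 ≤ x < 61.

61 ≡ 1 (mod 4), so we find a root by search.
Trying successive values, 27² = 729 ≡ 58 (mod 61). The other root is 61 − 27 = 34.

27, 34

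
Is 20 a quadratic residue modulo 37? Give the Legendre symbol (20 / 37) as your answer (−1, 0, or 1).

Euler's criterion: (20/37) ≡ 20^18 (mod 37).
20^2 ≡ 30 (mod 37)
20^4 ≡ 12 (mod 37)
20^8 ≡ 33 (mod 37)
20^16 ≡ 16 (mod 37)
20^18 = 20^(16+2) ≡ 36 (mod 37).
Result is 36 ≡ −1, so (20/37) = −1.

-1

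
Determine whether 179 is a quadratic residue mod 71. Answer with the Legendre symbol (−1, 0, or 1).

Euler's criterion: (179/71) ≡ 37^35 (mod 71).
37^2 ≡ 20 (mod 71)
37^4 ≡ 45 (mod 71)
37^8 ≡ 37 (mod 71)
37^16 ≡ 20 (mod 71)
37^32 ≡ 45 (mod 71)
37^35 = 37^(32+2+1) ≡ 1 (mod 71).
Result is 1, so (179/71) = 1.

1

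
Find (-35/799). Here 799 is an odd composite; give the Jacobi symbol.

First reduce: -35 ≡ 764 (mod 799).
Pull out 2^2: since 799 ≡ 7 (mod 8), (2/799) = +1, so (2/799)^2 = +1.
Reciprocity: 191 ≡ 3 and 799 ≡ 3 (mod 4), so (191/799) = −(799/191).
Reduce top mod 191: now compute (35/191).
Reciprocity: 35 ≡ 3 and 191 ≡ 3 (mod 4), so (35/191) = −(191/35).
Reduce top mod 35: now compute (16/35).
Pull out 2^4: since 35 ≡ 3 (mod 8), (2/35) = -1, so (2/35)^4 = +1.
Reached (1/35) = 1. Collecting the sign flips along the way, the symbol is +1.

1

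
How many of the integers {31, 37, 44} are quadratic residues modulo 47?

(31/47) = -1 → non-residue.
(37/47) = +1 → QR.
(44/47) = -1 → non-residue.
Total quadratic residues among the 3: 1.

1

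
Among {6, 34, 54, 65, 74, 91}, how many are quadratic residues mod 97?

4

(6/97) = +1 → QR.
(34/97) = -1 → non-residue.
(54/97) = +1 → QR.
(65/97) = +1 → QR.
(74/97) = -1 → non-residue.
(91/97) = +1 → QR.
Total quadratic residues among the 6: 4.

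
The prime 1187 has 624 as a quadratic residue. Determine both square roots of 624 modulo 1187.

Since 1187 ≡ 3 (mod 4), a square root of 624 is 624^((1187+1)/4) = 624^297 mod 1187.
Repeated squaring: 624^2≡40, 624^4≡413, 624^8≡828, 624^16≡685, 624^32≡360, 624^64≡217, 624^128≡796, 624^256≡945 (mod 1187).
624^297 = 624^(256+32+8+1) ≡ 947 (mod 1187).
Check: 947² = 896809 ≡ 624 (mod 1187). The two roots are 240 and 947.

240, 947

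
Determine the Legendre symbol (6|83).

Pull out 2: since 83 ≡ 3 (mod 8), (2/83) = -1.
Reciprocity: 3 ≡ 3 and 83 ≡ 3 (mod 4), so (3/83) = −(83/3).
Reduce top mod 3: now compute (2/3).
Pull out 2: since 3 ≡ 3 (mod 8), (2/3) = -1.
Reached (1/3) = 1. Collecting the sign flips along the way, the symbol is -1.

-1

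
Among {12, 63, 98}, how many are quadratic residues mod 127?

1

(12/127) = -1 → non-residue.
(63/127) = -1 → non-residue.
(98/127) = +1 → QR.
Total quadratic residues among the 3: 1.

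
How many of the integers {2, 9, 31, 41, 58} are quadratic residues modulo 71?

3

(2/71) = +1 → QR.
(9/71) = +1 → QR.
(31/71) = -1 → non-residue.
(41/71) = -1 → non-residue.
(58/71) = +1 → QR.
Total quadratic residues among the 5: 3.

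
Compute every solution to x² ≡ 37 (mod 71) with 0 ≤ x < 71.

Since 71 ≡ 3 (mod 4), a square root of 37 is 37^((71+1)/4) = 37^18 mod 71.
Repeated squaring: 37^2≡20, 37^4≡45, 37^8≡37, 37^16≡20 (mod 71).
37^18 = 37^(16+2) ≡ 45 (mod 71).
Check: 45² = 2025 ≡ 37 (mod 71). The two roots are 26 and 45.

26, 45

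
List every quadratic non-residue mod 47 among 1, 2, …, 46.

5 10 11 13 15 19 20 22 23 26 29 30 31 33 35 38 39 40 41 43 44 45 46

Square k = 1,…,23 (k and 47−k give the same square):
1²=1, 2²=4, 3²=9, 4²=16, 5²=25, 6²=36, 7²≡2, 8²≡17, 9²≡34, 10²≡6, 11²≡27, 12²≡3, 13²≡28, 14²≡8, 15²≡37, 16²≡21, 17²≡7, 18²≡42, 19²≡32, 20²≡24, 21²≡18, 22²≡14, 23²≡12 (mod 47).
The residues are {1, 2, 3, 4, 6, 7, 8, 9, 12, 14, 16, 17, 18, 21, 24, 25, 27, 28, 32, 34, 36, 37, 42}; the non-residues are the remaining 23 nonzero classes.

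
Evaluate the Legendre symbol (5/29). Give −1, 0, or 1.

1

Euler's criterion: (5/29) ≡ 5^14 (mod 29).
5^2 ≡ 25 (mod 29)
5^4 ≡ 16 (mod 29)
5^8 ≡ 24 (mod 29)
5^14 = 5^(8+4+2) ≡ 1 (mod 29).
Result is 1, so (5/29) = 1.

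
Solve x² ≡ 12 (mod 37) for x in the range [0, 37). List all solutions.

37 ≡ 1 (mod 4), so we find a root by search.
Trying successive values, 7² = 49 ≡ 12 (mod 37). The other root is 37 − 7 = 30.

7, 30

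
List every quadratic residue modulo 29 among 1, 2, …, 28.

1 4 5 6 7 9 13 16 20 22 23 24 25 28

Square k = 1,…,14 (k and 29−k give the same square):
1²=1, 2²=4, 3²=9, 4²=16, 5²=25, 6²≡7, 7²≡20, 8²≡6, 9²≡23, 10²≡13, 11²≡5, 12²≡28, 13²≡24, 14²≡22 (mod 29).
So the quadratic residues mod 29 are {1, 4, 5, 6, 7, 9, 13, 16, 20, 22, 23, 24, 25, 28}.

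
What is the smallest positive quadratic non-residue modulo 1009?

11

(2/1009) = +1, so 2 is a residue.
(3/1009) = +1, so 3 is a residue.
(4/1009) = +1, so 4 is a residue.
(5/1009) = +1, so 5 is a residue.
(6/1009) = +1, so 6 is a residue.
(7/1009) = +1, so 7 is a residue.
(8/1009) = +1, so 8 is a residue.
(9/1009) = +1, so 9 is a residue.
(10/1009) = +1, so 10 is a residue.
(11/1009) = −1, so 11 is the smallest positive non-residue mod 1009.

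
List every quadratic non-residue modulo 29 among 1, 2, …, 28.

2,3,8,10,11,12,14,15,17,18,19,21,26,27

Square k = 1,…,14 (k and 29−k give the same square):
1²=1, 2²=4, 3²=9, 4²=16, 5²=25, 6²≡7, 7²≡20, 8²≡6, 9²≡23, 10²≡13, 11²≡5, 12²≡28, 13²≡24, 14²≡22 (mod 29).
The residues are {1, 4, 5, 6, 7, 9, 13, 16, 20, 22, 23, 24, 25, 28}; the non-residues are the remaining 14 nonzero classes.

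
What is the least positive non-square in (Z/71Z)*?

7

(2/71) = +1, so 2 is a residue.
(3/71) = +1, so 3 is a residue.
(4/71) = +1, so 4 is a residue.
(5/71) = +1, so 5 is a residue.
(6/71) = +1, so 6 is a residue.
(7/71) = −1, so 7 is the smallest positive non-residue mod 71.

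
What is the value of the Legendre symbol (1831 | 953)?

-1

First reduce: 1831 ≡ 878 (mod 953).
Pull out 2: since 953 ≡ 1 (mod 8), (2/953) = +1.
Reciprocity: 439 ≡ 3 and 953 ≡ 1 (mod 4), so (439/953) = +(953/439).
Reduce top mod 439: now compute (75/439).
Reciprocity: 75 ≡ 3 and 439 ≡ 3 (mod 4), so (75/439) = −(439/75).
Reduce top mod 75: now compute (64/75).
Pull out 2^6: since 75 ≡ 3 (mod 8), (2/75) = -1, so (2/75)^6 = +1.
Reached (1/75) = 1. Collecting the sign flips along the way, the symbol is -1.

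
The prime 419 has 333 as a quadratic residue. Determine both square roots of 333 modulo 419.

137, 282

Since 419 ≡ 3 (mod 4), a square root of 333 is 333^((419+1)/4) = 333^105 mod 419.
Repeated squaring: 333^2≡273, 333^4≡366, 333^8≡295, 333^16≡292, 333^32≡207, 333^64≡111 (mod 419).
333^105 = 333^(64+32+8+1) ≡ 137 (mod 419).
Check: 137² = 18769 ≡ 333 (mod 419). The two roots are 137 and 282.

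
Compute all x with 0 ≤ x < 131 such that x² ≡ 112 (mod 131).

Since 131 ≡ 3 (mod 4), a square root of 112 is 112^((131+1)/4) = 112^33 mod 131.
Repeated squaring: 112^2≡99, 112^4≡107, 112^8≡52, 112^16≡84, 112^32≡113 (mod 131).
112^33 = 112^(32+1) ≡ 80 (mod 131).
Check: 80² = 6400 ≡ 112 (mod 131). The two roots are 51 and 80.

51, 80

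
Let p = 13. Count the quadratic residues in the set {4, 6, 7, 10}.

2

(4/13) = +1 → QR.
(6/13) = -1 → non-residue.
(7/13) = -1 → non-residue.
(10/13) = +1 → QR.
Total quadratic residues among the 4: 2.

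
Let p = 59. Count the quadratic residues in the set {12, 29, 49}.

3

(12/59) = +1 → QR.
(29/59) = +1 → QR.
(49/59) = +1 → QR.
Total quadratic residues among the 3: 3.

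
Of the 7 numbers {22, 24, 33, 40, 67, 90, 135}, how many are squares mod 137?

(22/137) = +1 → QR.
(24/137) = -1 → non-residue.
(33/137) = -1 → non-residue.
(40/137) = -1 → non-residue.
(67/137) = -1 → non-residue.
(90/137) = -1 → non-residue.
(135/137) = +1 → QR.
Total quadratic residues among the 7: 2.

2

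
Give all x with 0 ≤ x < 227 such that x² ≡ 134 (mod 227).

Since 227 ≡ 3 (mod 4), a square root of 134 is 134^((227+1)/4) = 134^57 mod 227.
Repeated squaring: 134^2≡23, 134^4≡75, 134^8≡177, 134^16≡3, 134^32≡9 (mod 227).
134^57 = 134^(32+16+8+1) ≡ 19 (mod 227).
Check: 19² = 361 ≡ 134 (mod 227). The two roots are 19 and 208.

19, 208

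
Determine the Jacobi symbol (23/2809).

Reciprocity: 23 ≡ 3 and 2809 ≡ 1 (mod 4), so (23/2809) = +(2809/23).
Reduce top mod 23: now compute (3/23).
Reciprocity: 3 ≡ 3 and 23 ≡ 3 (mod 4), so (3/23) = −(23/3).
Reduce top mod 3: now compute (2/3).
Pull out 2: since 3 ≡ 3 (mod 8), (2/3) = -1.
Reached (1/3) = 1. Collecting the sign flips along the way, the symbol is +1.

1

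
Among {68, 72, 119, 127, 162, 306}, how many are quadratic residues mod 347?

3

(68/347) = -1 → non-residue.
(72/347) = -1 → non-residue.
(119/347) = +1 → QR.
(127/347) = +1 → QR.
(162/347) = -1 → non-residue.
(306/347) = +1 → QR.
Total quadratic residues among the 6: 3.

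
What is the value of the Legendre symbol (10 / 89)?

1

Pull out 2: since 89 ≡ 1 (mod 8), (2/89) = +1.
Reciprocity: 5 ≡ 1 and 89 ≡ 1 (mod 4), so (5/89) = +(89/5).
Reduce top mod 5: now compute (4/5).
Pull out 2^2: since 5 ≡ 5 (mod 8), (2/5) = -1, so (2/5)^2 = +1.
Reached (1/5) = 1. Collecting the sign flips along the way, the symbol is +1.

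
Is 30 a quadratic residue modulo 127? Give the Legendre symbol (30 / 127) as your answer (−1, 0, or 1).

1

Euler's criterion: (30/127) ≡ 30^63 (mod 127).
30^2 ≡ 11 (mod 127)
30^4 ≡ 121 (mod 127)
30^8 ≡ 36 (mod 127)
30^16 ≡ 26 (mod 127)
30^32 ≡ 41 (mod 127)
30^63 = 30^(32+16+8+4+2+1) ≡ 1 (mod 127).
Result is 1, so (30/127) = 1.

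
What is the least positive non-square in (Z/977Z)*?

3

(2/977) = +1, so 2 is a residue.
(3/977) = −1, so 3 is the smallest positive non-residue mod 977.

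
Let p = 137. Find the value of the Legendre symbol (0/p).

Top reduces to 0: gcd > 1, so the symbol is 0.

0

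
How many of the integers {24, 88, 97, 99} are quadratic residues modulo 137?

(24/137) = -1 → non-residue.
(88/137) = +1 → QR.
(97/137) = -1 → non-residue.
(99/137) = +1 → QR.
Total quadratic residues among the 4: 2.

2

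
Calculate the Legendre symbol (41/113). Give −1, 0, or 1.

Reciprocity: 41 ≡ 1 and 113 ≡ 1 (mod 4), so (41/113) = +(113/41).
Reduce top mod 41: now compute (31/41).
Reciprocity: 31 ≡ 3 and 41 ≡ 1 (mod 4), so (31/41) = +(41/31).
Reduce top mod 31: now compute (10/31).
Pull out 2: since 31 ≡ 7 (mod 8), (2/31) = +1.
Reciprocity: 5 ≡ 1 and 31 ≡ 3 (mod 4), so (5/31) = +(31/5).
Reduce top mod 5: now compute (1/5).
Reached (1/5) = 1. Collecting the sign flips along the way, the symbol is +1.

1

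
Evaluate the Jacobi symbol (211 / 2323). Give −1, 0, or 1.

Reciprocity: 211 ≡ 3 and 2323 ≡ 3 (mod 4), so (211/2323) = −(2323/211).
Reduce top mod 211: now compute (2/211).
Pull out 2: since 211 ≡ 3 (mod 8), (2/211) = -1.
Reached (1/211) = 1. Collecting the sign flips along the way, the symbol is +1.

1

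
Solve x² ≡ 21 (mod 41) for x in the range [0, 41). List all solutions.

12, 29

41 ≡ 1 (mod 4), so we find a root by search.
Trying successive values, 12² = 144 ≡ 21 (mod 41). The other root is 41 − 12 = 29.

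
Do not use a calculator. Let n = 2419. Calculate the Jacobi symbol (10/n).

-1

Pull out 2: since 2419 ≡ 3 (mod 8), (2/2419) = -1.
Reciprocity: 5 ≡ 1 and 2419 ≡ 3 (mod 4), so (5/2419) = +(2419/5).
Reduce top mod 5: now compute (4/5).
Pull out 2^2: since 5 ≡ 5 (mod 8), (2/5) = -1, so (2/5)^2 = +1.
Reached (1/5) = 1. Collecting the sign flips along the way, the symbol is -1.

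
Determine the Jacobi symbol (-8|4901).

-1

First reduce: -8 ≡ 4893 (mod 4901).
Reciprocity: 4893 ≡ 1 and 4901 ≡ 1 (mod 4), so (4893/4901) = +(4901/4893).
Reduce top mod 4893: now compute (8/4893).
Pull out 2^3: since 4893 ≡ 5 (mod 8), (2/4893) = -1, so (2/4893)^3 = -1.
Reached (1/4893) = 1. Collecting the sign flips along the way, the symbol is -1.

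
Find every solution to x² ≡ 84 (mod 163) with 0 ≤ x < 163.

35, 128

Since 163 ≡ 3 (mod 4), a square root of 84 is 84^((163+1)/4) = 84^41 mod 163.
Repeated squaring: 84^2≡47, 84^4≡90, 84^8≡113, 84^16≡55, 84^32≡91 (mod 163).
84^41 = 84^(32+8+1) ≡ 35 (mod 163).
Check: 35² = 1225 ≡ 84 (mod 163). The two roots are 35 and 128.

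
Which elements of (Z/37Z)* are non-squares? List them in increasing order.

2, 5, 6, 8, 13, 14, 15, 17, 18, 19, 20, 22, 23, 24, 29, 31, 32, 35

Square k = 1,…,18 (k and 37−k give the same square):
1²=1, 2²=4, 3²=9, 4²=16, 5²=25, 6²=36, 7²≡12, 8²≡27, 9²≡7, 10²≡26, 11²≡10, 12²≡33, 13²≡21, 14²≡11, 15²≡3, 16²≡34, 17²≡30, 18²≡28 (mod 37).
The residues are {1, 3, 4, 7, 9, 10, 11, 12, 16, 21, 25, 26, 27, 28, 30, 33, 34, 36}; the non-residues are the remaining 18 nonzero classes.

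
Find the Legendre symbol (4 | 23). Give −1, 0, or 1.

Pull out 2^2: since 23 ≡ 7 (mod 8), (2/23) = +1, so (2/23)^2 = +1.
Reached (1/23) = 1. Collecting the sign flips along the way, the symbol is +1.

1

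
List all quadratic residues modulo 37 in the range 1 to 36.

1 3 4 7 9 10 11 12 16 21 25 26 27 28 30 33 34 36

Square k = 1,…,18 (k and 37−k give the same square):
1²=1, 2²=4, 3²=9, 4²=16, 5²=25, 6²=36, 7²≡12, 8²≡27, 9²≡7, 10²≡26, 11²≡10, 12²≡33, 13²≡21, 14²≡11, 15²≡3, 16²≡34, 17²≡30, 18²≡28 (mod 37).
So the quadratic residues mod 37 are {1, 3, 4, 7, 9, 10, 11, 12, 16, 21, 25, 26, 27, 28, 30, 33, 34, 36}.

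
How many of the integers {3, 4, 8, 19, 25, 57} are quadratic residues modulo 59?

5

(3/59) = +1 → QR.
(4/59) = +1 → QR.
(8/59) = -1 → non-residue.
(19/59) = +1 → QR.
(25/59) = +1 → QR.
(57/59) = +1 → QR.
Total quadratic residues among the 6: 5.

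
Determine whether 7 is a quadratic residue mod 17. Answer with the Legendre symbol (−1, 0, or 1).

-1

Reciprocity: 7 ≡ 3 and 17 ≡ 1 (mod 4), so (7/17) = +(17/7).
Reduce top mod 7: now compute (3/7).
Reciprocity: 3 ≡ 3 and 7 ≡ 3 (mod 4), so (3/7) = −(7/3).
Reduce top mod 3: now compute (1/3).
Reached (1/3) = 1. Collecting the sign flips along the way, the symbol is -1.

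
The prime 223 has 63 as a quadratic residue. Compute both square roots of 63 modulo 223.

Since 223 ≡ 3 (mod 4), a square root of 63 is 63^((223+1)/4) = 63^56 mod 223.
Repeated squaring: 63^2≡178, 63^4≡18, 63^8≡101, 63^16≡166, 63^32≡127 (mod 223).
63^56 = 63^(32+16+8) ≡ 78 (mod 223).
Check: 78² = 6084 ≡ 63 (mod 223). The two roots are 78 and 145.

78, 145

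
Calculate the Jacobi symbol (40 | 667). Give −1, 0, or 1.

1

Pull out 2^3: since 667 ≡ 3 (mod 8), (2/667) = -1, so (2/667)^3 = -1.
Reciprocity: 5 ≡ 1 and 667 ≡ 3 (mod 4), so (5/667) = +(667/5).
Reduce top mod 5: now compute (2/5).
Pull out 2: since 5 ≡ 5 (mod 8), (2/5) = -1.
Reached (1/5) = 1. Collecting the sign flips along the way, the symbol is +1.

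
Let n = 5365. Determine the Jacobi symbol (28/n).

Pull out 2^2: since 5365 ≡ 5 (mod 8), (2/5365) = -1, so (2/5365)^2 = +1.
Reciprocity: 7 ≡ 3 and 5365 ≡ 1 (mod 4), so (7/5365) = +(5365/7).
Reduce top mod 7: now compute (3/7).
Reciprocity: 3 ≡ 3 and 7 ≡ 3 (mod 4), so (3/7) = −(7/3).
Reduce top mod 3: now compute (1/3).
Reached (1/3) = 1. Collecting the sign flips along the way, the symbol is -1.

-1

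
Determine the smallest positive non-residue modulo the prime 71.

7

(2/71) = +1, so 2 is a residue.
(3/71) = +1, so 3 is a residue.
(4/71) = +1, so 4 is a residue.
(5/71) = +1, so 5 is a residue.
(6/71) = +1, so 6 is a residue.
(7/71) = −1, so 7 is the smallest positive non-residue mod 71.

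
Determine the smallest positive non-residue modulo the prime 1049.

3

(2/1049) = +1, so 2 is a residue.
(3/1049) = −1, so 3 is the smallest positive non-residue mod 1049.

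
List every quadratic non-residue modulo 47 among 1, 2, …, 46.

5, 10, 11, 13, 15, 19, 20, 22, 23, 26, 29, 30, 31, 33, 35, 38, 39, 40, 41, 43, 44, 45, 46

Square k = 1,…,23 (k and 47−k give the same square):
1²=1, 2²=4, 3²=9, 4²=16, 5²=25, 6²=36, 7²≡2, 8²≡17, 9²≡34, 10²≡6, 11²≡27, 12²≡3, 13²≡28, 14²≡8, 15²≡37, 16²≡21, 17²≡7, 18²≡42, 19²≡32, 20²≡24, 21²≡18, 22²≡14, 23²≡12 (mod 47).
The residues are {1, 2, 3, 4, 6, 7, 8, 9, 12, 14, 16, 17, 18, 21, 24, 25, 27, 28, 32, 34, 36, 37, 42}; the non-residues are the remaining 23 nonzero classes.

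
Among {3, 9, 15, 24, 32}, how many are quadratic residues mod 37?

(3/37) = +1 → QR.
(9/37) = +1 → QR.
(15/37) = -1 → non-residue.
(24/37) = -1 → non-residue.
(32/37) = -1 → non-residue.
Total quadratic residues among the 5: 2.

2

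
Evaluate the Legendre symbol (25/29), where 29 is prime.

1

Reciprocity: 25 ≡ 1 and 29 ≡ 1 (mod 4), so (25/29) = +(29/25).
Reduce top mod 25: now compute (4/25).
Pull out 2^2: since 25 ≡ 1 (mod 8), (2/25) = +1, so (2/25)^2 = +1.
Reached (1/25) = 1. Collecting the sign flips along the way, the symbol is +1.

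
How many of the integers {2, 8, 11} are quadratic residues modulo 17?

(2/17) = +1 → QR.
(8/17) = +1 → QR.
(11/17) = -1 → non-residue.
Total quadratic residues among the 3: 2.

2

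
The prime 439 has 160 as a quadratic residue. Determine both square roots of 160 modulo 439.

177, 262

Since 439 ≡ 3 (mod 4), a square root of 160 is 160^((439+1)/4) = 160^110 mod 439.
Repeated squaring: 160^2≡138, 160^4≡167, 160^8≡232, 160^16≡266, 160^32≡77, 160^64≡222 (mod 439).
160^110 = 160^(64+32+8+4+2) ≡ 177 (mod 439).
Check: 177² = 31329 ≡ 160 (mod 439). The two roots are 177 and 262.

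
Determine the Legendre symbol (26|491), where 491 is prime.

Pull out 2: since 491 ≡ 3 (mod 8), (2/491) = -1.
Reciprocity: 13 ≡ 1 and 491 ≡ 3 (mod 4), so (13/491) = +(491/13).
Reduce top mod 13: now compute (10/13).
Pull out 2: since 13 ≡ 5 (mod 8), (2/13) = -1.
Reciprocity: 5 ≡ 1 and 13 ≡ 1 (mod 4), so (5/13) = +(13/5).
Reduce top mod 5: now compute (3/5).
Reciprocity: 3 ≡ 3 and 5 ≡ 1 (mod 4), so (3/5) = +(5/3).
Reduce top mod 3: now compute (2/3).
Pull out 2: since 3 ≡ 3 (mod 8), (2/3) = -1.
Reached (1/3) = 1. Collecting the sign flips along the way, the symbol is -1.

-1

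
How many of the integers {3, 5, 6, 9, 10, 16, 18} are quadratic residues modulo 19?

(3/19) = -1 → non-residue.
(5/19) = +1 → QR.
(6/19) = +1 → QR.
(9/19) = +1 → QR.
(10/19) = -1 → non-residue.
(16/19) = +1 → QR.
(18/19) = -1 → non-residue.
Total quadratic residues among the 7: 4.

4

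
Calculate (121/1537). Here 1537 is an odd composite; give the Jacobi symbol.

Reciprocity: 121 ≡ 1 and 1537 ≡ 1 (mod 4), so (121/1537) = +(1537/121).
Reduce top mod 121: now compute (85/121).
Reciprocity: 85 ≡ 1 and 121 ≡ 1 (mod 4), so (85/121) = +(121/85).
Reduce top mod 85: now compute (36/85).
Pull out 2^2: since 85 ≡ 5 (mod 8), (2/85) = -1, so (2/85)^2 = +1.
Reciprocity: 9 ≡ 1 and 85 ≡ 1 (mod 4), so (9/85) = +(85/9).
Reduce top mod 9: now compute (4/9).
Pull out 2^2: since 9 ≡ 1 (mod 8), (2/9) = +1, so (2/9)^2 = +1.
Reached (1/9) = 1. Collecting the sign flips along the way, the symbol is +1.

1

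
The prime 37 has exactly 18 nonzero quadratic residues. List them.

1,3,4,7,9,10,11,12,16,21,25,26,27,28,30,33,34,36

Square k = 1,…,18 (k and 37−k give the same square):
1²=1, 2²=4, 3²=9, 4²=16, 5²=25, 6²=36, 7²≡12, 8²≡27, 9²≡7, 10²≡26, 11²≡10, 12²≡33, 13²≡21, 14²≡11, 15²≡3, 16²≡34, 17²≡30, 18²≡28 (mod 37).
So the quadratic residues mod 37 are {1, 3, 4, 7, 9, 10, 11, 12, 16, 21, 25, 26, 27, 28, 30, 33, 34, 36}.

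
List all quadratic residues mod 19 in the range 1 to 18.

1, 4, 5, 6, 7, 9, 11, 16, 17

Square k = 1,…,9 (k and 19−k give the same square):
1²=1, 2²=4, 3²=9, 4²=16, 5²≡6, 6²≡17, 7²≡11, 8²≡7, 9²≡5 (mod 19).
So the quadratic residues mod 19 are {1, 4, 5, 6, 7, 9, 11, 16, 17}.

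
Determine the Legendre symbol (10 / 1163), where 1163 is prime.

Pull out 2: since 1163 ≡ 3 (mod 8), (2/1163) = -1.
Reciprocity: 5 ≡ 1 and 1163 ≡ 3 (mod 4), so (5/1163) = +(1163/5).
Reduce top mod 5: now compute (3/5).
Reciprocity: 3 ≡ 3 and 5 ≡ 1 (mod 4), so (3/5) = +(5/3).
Reduce top mod 3: now compute (2/3).
Pull out 2: since 3 ≡ 3 (mod 8), (2/3) = -1.
Reached (1/3) = 1. Collecting the sign flips along the way, the symbol is +1.

1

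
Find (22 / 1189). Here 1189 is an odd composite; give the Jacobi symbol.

-1

Pull out 2: since 1189 ≡ 5 (mod 8), (2/1189) = -1.
Reciprocity: 11 ≡ 3 and 1189 ≡ 1 (mod 4), so (11/1189) = +(1189/11).
Reduce top mod 11: now compute (1/11).
Reached (1/11) = 1. Collecting the sign flips along the way, the symbol is -1.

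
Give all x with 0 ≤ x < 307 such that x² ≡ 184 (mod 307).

106, 201

Since 307 ≡ 3 (mod 4), a square root of 184 is 184^((307+1)/4) = 184^77 mod 307.
Repeated squaring: 184^2≡86, 184^4≡28, 184^8≡170, 184^16≡42, 184^32≡229, 184^64≡251 (mod 307).
184^77 = 184^(64+8+4+1) ≡ 201 (mod 307).
Check: 201² = 40401 ≡ 184 (mod 307). The two roots are 106 and 201.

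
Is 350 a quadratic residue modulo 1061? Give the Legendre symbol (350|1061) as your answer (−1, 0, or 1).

Pull out 2: since 1061 ≡ 5 (mod 8), (2/1061) = -1.
Reciprocity: 175 ≡ 3 and 1061 ≡ 1 (mod 4), so (175/1061) = +(1061/175).
Reduce top mod 175: now compute (11/175).
Reciprocity: 11 ≡ 3 and 175 ≡ 3 (mod 4), so (11/175) = −(175/11).
Reduce top mod 11: now compute (10/11).
Pull out 2: since 11 ≡ 3 (mod 8), (2/11) = -1.
Reciprocity: 5 ≡ 1 and 11 ≡ 3 (mod 4), so (5/11) = +(11/5).
Reduce top mod 5: now compute (1/5).
Reached (1/5) = 1. Collecting the sign flips along the way, the symbol is -1.

-1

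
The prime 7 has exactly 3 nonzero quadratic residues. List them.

Square k = 1,…,3 (k and 7−k give the same square):
1²=1, 2²=4, 3²≡2 (mod 7).
So the quadratic residues mod 7 are {1, 2, 4}.

1 2 4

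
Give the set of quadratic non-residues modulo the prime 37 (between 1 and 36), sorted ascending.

2,5,6,8,13,14,15,17,18,19,20,22,23,24,29,31,32,35

Square k = 1,…,18 (k and 37−k give the same square):
1²=1, 2²=4, 3²=9, 4²=16, 5²=25, 6²=36, 7²≡12, 8²≡27, 9²≡7, 10²≡26, 11²≡10, 12²≡33, 13²≡21, 14²≡11, 15²≡3, 16²≡34, 17²≡30, 18²≡28 (mod 37).
The residues are {1, 3, 4, 7, 9, 10, 11, 12, 16, 21, 25, 26, 27, 28, 30, 33, 34, 36}; the non-residues are the remaining 18 nonzero classes.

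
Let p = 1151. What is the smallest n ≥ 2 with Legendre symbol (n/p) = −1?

13

(2/1151) = +1, so 2 is a residue.
(3/1151) = +1, so 3 is a residue.
(4/1151) = +1, so 4 is a residue.
(5/1151) = +1, so 5 is a residue.
(6/1151) = +1, so 6 is a residue.
(7/1151) = +1, so 7 is a residue.
(8/1151) = +1, so 8 is a residue.
(9/1151) = +1, so 9 is a residue.
(10/1151) = +1, so 10 is a residue.
(11/1151) = +1, so 11 is a residue.
(12/1151) = +1, so 12 is a residue.
(13/1151) = −1, so 13 is the smallest positive non-residue mod 1151.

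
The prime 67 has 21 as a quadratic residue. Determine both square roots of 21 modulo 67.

Since 67 ≡ 3 (mod 4), a square root of 21 is 21^((67+1)/4) = 21^17 mod 67.
Repeated squaring: 21^2≡39, 21^4≡47, 21^8≡65, 21^16≡4 (mod 67).
21^17 = 21^(16+1) ≡ 17 (mod 67).
Check: 17² = 289 ≡ 21 (mod 67). The two roots are 17 and 50.

17, 50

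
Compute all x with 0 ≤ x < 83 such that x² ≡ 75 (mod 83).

18, 65

Since 83 ≡ 3 (mod 4), a square root of 75 is 75^((83+1)/4) = 75^21 mod 83.
Repeated squaring: 75^2≡64, 75^4≡29, 75^8≡11, 75^16≡38 (mod 83).
75^21 = 75^(16+4+1) ≡ 65 (mod 83).
Check: 65² = 4225 ≡ 75 (mod 83). The two roots are 18 and 65.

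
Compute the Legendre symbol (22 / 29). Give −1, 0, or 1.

Pull out 2: since 29 ≡ 5 (mod 8), (2/29) = -1.
Reciprocity: 11 ≡ 3 and 29 ≡ 1 (mod 4), so (11/29) = +(29/11).
Reduce top mod 11: now compute (7/11).
Reciprocity: 7 ≡ 3 and 11 ≡ 3 (mod 4), so (7/11) = −(11/7).
Reduce top mod 7: now compute (4/7).
Pull out 2^2: since 7 ≡ 7 (mod 8), (2/7) = +1, so (2/7)^2 = +1.
Reached (1/7) = 1. Collecting the sign flips along the way, the symbol is +1.

1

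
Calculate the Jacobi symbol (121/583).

0

Reciprocity: 121 ≡ 1 and 583 ≡ 3 (mod 4), so (121/583) = +(583/121).
Reduce top mod 121: now compute (99/121).
Reciprocity: 99 ≡ 3 and 121 ≡ 1 (mod 4), so (99/121) = +(121/99).
Reduce top mod 99: now compute (22/99).
Pull out 2: since 99 ≡ 3 (mod 8), (2/99) = -1.
Reciprocity: 11 ≡ 3 and 99 ≡ 3 (mod 4), so (11/99) = −(99/11).
Reduce top mod 11: now compute (0/11).
Top reduces to 0: gcd > 1, so the symbol is 0.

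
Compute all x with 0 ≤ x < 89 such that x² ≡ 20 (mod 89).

38, 51

89 ≡ 1 (mod 4), so we find a root by search.
Trying successive values, 38² = 1444 ≡ 20 (mod 89). The other root is 89 − 38 = 51.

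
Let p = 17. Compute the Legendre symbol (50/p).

First reduce: 50 ≡ 16 (mod 17).
Pull out 2^4: since 17 ≡ 1 (mod 8), (2/17) = +1, so (2/17)^4 = +1.
Reached (1/17) = 1. Collecting the sign flips along the way, the symbol is +1.

1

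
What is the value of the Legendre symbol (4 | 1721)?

1

Pull out 2^2: since 1721 ≡ 1 (mod 8), (2/1721) = +1, so (2/1721)^2 = +1.
Reached (1/1721) = 1. Collecting the sign flips along the way, the symbol is +1.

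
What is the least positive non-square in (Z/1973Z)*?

2

(2/1973) = −1, so 2 is the smallest positive non-residue mod 1973.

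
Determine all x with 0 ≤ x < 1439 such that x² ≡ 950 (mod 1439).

270, 1169

Since 1439 ≡ 3 (mod 4), a square root of 950 is 950^((1439+1)/4) = 950^360 mod 1439.
Repeated squaring: 950^2≡247, 950^4≡571, 950^8≡827, 950^16≡404, 950^32≡609, 950^64≡1058, 950^128≡1261, 950^256≡26 (mod 1439).
950^360 = 950^(256+64+32+8) ≡ 270 (mod 1439).
Check: 270² = 72900 ≡ 950 (mod 1439). The two roots are 270 and 1169.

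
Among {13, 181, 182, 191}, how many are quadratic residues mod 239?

(13/239) = -1 → non-residue.
(181/239) = -1 → non-residue.
(182/239) = +1 → QR.
(191/239) = -1 → non-residue.
Total quadratic residues among the 4: 1.

1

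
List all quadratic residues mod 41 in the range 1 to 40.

Square k = 1,…,20 (k and 41−k give the same square):
1²=1, 2²=4, 3²=9, 4²=16, 5²=25, 6²=36, 7²≡8, 8²≡23, 9²≡40, 10²≡18, 11²≡39, 12²≡21, 13²≡5, 14²≡32, 15²≡20, 16²≡10, 17²≡2, 18²≡37, 19²≡33, 20²≡31 (mod 41).
So the quadratic residues mod 41 are {1, 2, 4, 5, 8, 9, 10, 16, 18, 20, 21, 23, 25, 31, 32, 33, 36, 37, 39, 40}.

1, 2, 4, 5, 8, 9, 10, 16, 18, 20, 21, 23, 25, 31, 32, 33, 36, 37, 39, 40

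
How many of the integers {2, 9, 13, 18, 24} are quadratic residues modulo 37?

1

(2/37) = -1 → non-residue.
(9/37) = +1 → QR.
(13/37) = -1 → non-residue.
(18/37) = -1 → non-residue.
(24/37) = -1 → non-residue.
Total quadratic residues among the 5: 1.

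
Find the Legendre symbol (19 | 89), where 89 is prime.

-1

Reciprocity: 19 ≡ 3 and 89 ≡ 1 (mod 4), so (19/89) = +(89/19).
Reduce top mod 19: now compute (13/19).
Reciprocity: 13 ≡ 1 and 19 ≡ 3 (mod 4), so (13/19) = +(19/13).
Reduce top mod 13: now compute (6/13).
Pull out 2: since 13 ≡ 5 (mod 8), (2/13) = -1.
Reciprocity: 3 ≡ 3 and 13 ≡ 1 (mod 4), so (3/13) = +(13/3).
Reduce top mod 3: now compute (1/3).
Reached (1/3) = 1. Collecting the sign flips along the way, the symbol is -1.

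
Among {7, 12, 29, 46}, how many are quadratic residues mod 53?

3

(7/53) = +1 → QR.
(12/53) = -1 → non-residue.
(29/53) = +1 → QR.
(46/53) = +1 → QR.
Total quadratic residues among the 4: 3.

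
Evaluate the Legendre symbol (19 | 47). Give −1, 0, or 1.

Euler's criterion: (19/47) ≡ 19^23 (mod 47).
19^2 ≡ 32 (mod 47)
19^4 ≡ 37 (mod 47)
19^8 ≡ 6 (mod 47)
19^16 ≡ 36 (mod 47)
19^23 = 19^(16+4+2+1) ≡ 46 (mod 47).
Result is 46 ≡ −1, so (19/47) = −1.

-1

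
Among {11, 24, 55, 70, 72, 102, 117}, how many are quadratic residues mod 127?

4

(11/127) = +1 → QR.
(24/127) = -1 → non-residue.
(55/127) = -1 → non-residue.
(70/127) = +1 → QR.
(72/127) = +1 → QR.
(102/127) = -1 → non-residue.
(117/127) = +1 → QR.
Total quadratic residues among the 7: 4.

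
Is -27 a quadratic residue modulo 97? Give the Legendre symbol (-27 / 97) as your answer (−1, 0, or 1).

Euler's criterion: (-27/97) ≡ 70^48 (mod 97).
70^2 ≡ 50 (mod 97)
70^4 ≡ 75 (mod 97)
70^8 ≡ 96 (mod 97)
70^16 ≡ 1 (mod 97)
70^32 ≡ 1 (mod 97)
70^48 = 70^(32+16) ≡ 1 (mod 97).
Result is 1, so (-27/97) = 1.

1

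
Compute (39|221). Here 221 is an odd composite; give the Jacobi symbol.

Reciprocity: 39 ≡ 3 and 221 ≡ 1 (mod 4), so (39/221) = +(221/39).
Reduce top mod 39: now compute (26/39).
Pull out 2: since 39 ≡ 7 (mod 8), (2/39) = +1.
Reciprocity: 13 ≡ 1 and 39 ≡ 3 (mod 4), so (13/39) = +(39/13).
Reduce top mod 13: now compute (0/13).
Top reduces to 0: gcd > 1, so the symbol is 0.

0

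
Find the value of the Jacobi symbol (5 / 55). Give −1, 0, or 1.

Reciprocity: 5 ≡ 1 and 55 ≡ 3 (mod 4), so (5/55) = +(55/5).
Reduce top mod 5: now compute (0/5).
Top reduces to 0: gcd > 1, so the symbol is 0.

0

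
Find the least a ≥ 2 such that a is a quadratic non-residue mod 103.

3

(2/103) = +1, so 2 is a residue.
(3/103) = −1, so 3 is the smallest positive non-residue mod 103.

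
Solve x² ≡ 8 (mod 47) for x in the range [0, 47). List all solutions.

Since 47 ≡ 3 (mod 4), a square root of 8 is 8^((47+1)/4) = 8^12 mod 47.
Repeated squaring: 8^2≡17, 8^4≡7, 8^8≡2 (mod 47).
8^12 = 8^(8+4) ≡ 14 (mod 47).
Check: 14² = 196 ≡ 8 (mod 47). The two roots are 14 and 33.

14, 33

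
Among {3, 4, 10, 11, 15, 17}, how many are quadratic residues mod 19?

3

(3/19) = -1 → non-residue.
(4/19) = +1 → QR.
(10/19) = -1 → non-residue.
(11/19) = +1 → QR.
(15/19) = -1 → non-residue.
(17/19) = +1 → QR.
Total quadratic residues among the 6: 3.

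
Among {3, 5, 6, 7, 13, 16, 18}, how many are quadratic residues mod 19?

(3/19) = -1 → non-residue.
(5/19) = +1 → QR.
(6/19) = +1 → QR.
(7/19) = +1 → QR.
(13/19) = -1 → non-residue.
(16/19) = +1 → QR.
(18/19) = -1 → non-residue.
Total quadratic residues among the 7: 4.

4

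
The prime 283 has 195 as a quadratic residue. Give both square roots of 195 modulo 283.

Since 283 ≡ 3 (mod 4), a square root of 195 is 195^((283+1)/4) = 195^71 mod 283.
Repeated squaring: 195^2≡103, 195^4≡138, 195^8≡83, 195^16≡97, 195^32≡70, 195^64≡89 (mod 283).
195^71 = 195^(64+4+2+1) ≡ 228 (mod 283).
Check: 228² = 51984 ≡ 195 (mod 283). The two roots are 55 and 228.

55, 228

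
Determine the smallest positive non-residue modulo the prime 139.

(2/139) = −1, so 2 is the smallest positive non-residue mod 139.

2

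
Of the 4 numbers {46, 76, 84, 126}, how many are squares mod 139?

1

(46/139) = +1 → QR.
(76/139) = -1 → non-residue.
(84/139) = -1 → non-residue.
(126/139) = -1 → non-residue.
Total quadratic residues among the 4: 1.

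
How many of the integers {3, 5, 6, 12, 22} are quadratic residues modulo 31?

(3/31) = -1 → non-residue.
(5/31) = +1 → QR.
(6/31) = -1 → non-residue.
(12/31) = -1 → non-residue.
(22/31) = -1 → non-residue.
Total quadratic residues among the 5: 1.

1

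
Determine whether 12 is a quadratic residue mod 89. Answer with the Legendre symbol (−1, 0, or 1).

Euler's criterion: (12/89) ≡ 12^44 (mod 89).
12^2 ≡ 55 (mod 89)
12^4 ≡ 88 (mod 89)
12^8 ≡ 1 (mod 89)
12^16 ≡ 1 (mod 89)
12^32 ≡ 1 (mod 89)
12^44 = 12^(32+8+4) ≡ 88 (mod 89).
Result is 88 ≡ −1, so (12/89) = −1.

-1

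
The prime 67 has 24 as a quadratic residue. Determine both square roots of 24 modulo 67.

15, 52

Since 67 ≡ 3 (mod 4), a square root of 24 is 24^((67+1)/4) = 24^17 mod 67.
Repeated squaring: 24^2≡40, 24^4≡59, 24^8≡64, 24^16≡9 (mod 67).
24^17 = 24^(16+1) ≡ 15 (mod 67).
Check: 15² = 225 ≡ 24 (mod 67). The two roots are 15 and 52.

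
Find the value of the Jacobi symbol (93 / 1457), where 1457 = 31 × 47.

0

Reciprocity: 93 ≡ 1 and 1457 ≡ 1 (mod 4), so (93/1457) = +(1457/93).
Reduce top mod 93: now compute (62/93).
Pull out 2: since 93 ≡ 5 (mod 8), (2/93) = -1.
Reciprocity: 31 ≡ 3 and 93 ≡ 1 (mod 4), so (31/93) = +(93/31).
Reduce top mod 31: now compute (0/31).
Top reduces to 0: gcd > 1, so the symbol is 0.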